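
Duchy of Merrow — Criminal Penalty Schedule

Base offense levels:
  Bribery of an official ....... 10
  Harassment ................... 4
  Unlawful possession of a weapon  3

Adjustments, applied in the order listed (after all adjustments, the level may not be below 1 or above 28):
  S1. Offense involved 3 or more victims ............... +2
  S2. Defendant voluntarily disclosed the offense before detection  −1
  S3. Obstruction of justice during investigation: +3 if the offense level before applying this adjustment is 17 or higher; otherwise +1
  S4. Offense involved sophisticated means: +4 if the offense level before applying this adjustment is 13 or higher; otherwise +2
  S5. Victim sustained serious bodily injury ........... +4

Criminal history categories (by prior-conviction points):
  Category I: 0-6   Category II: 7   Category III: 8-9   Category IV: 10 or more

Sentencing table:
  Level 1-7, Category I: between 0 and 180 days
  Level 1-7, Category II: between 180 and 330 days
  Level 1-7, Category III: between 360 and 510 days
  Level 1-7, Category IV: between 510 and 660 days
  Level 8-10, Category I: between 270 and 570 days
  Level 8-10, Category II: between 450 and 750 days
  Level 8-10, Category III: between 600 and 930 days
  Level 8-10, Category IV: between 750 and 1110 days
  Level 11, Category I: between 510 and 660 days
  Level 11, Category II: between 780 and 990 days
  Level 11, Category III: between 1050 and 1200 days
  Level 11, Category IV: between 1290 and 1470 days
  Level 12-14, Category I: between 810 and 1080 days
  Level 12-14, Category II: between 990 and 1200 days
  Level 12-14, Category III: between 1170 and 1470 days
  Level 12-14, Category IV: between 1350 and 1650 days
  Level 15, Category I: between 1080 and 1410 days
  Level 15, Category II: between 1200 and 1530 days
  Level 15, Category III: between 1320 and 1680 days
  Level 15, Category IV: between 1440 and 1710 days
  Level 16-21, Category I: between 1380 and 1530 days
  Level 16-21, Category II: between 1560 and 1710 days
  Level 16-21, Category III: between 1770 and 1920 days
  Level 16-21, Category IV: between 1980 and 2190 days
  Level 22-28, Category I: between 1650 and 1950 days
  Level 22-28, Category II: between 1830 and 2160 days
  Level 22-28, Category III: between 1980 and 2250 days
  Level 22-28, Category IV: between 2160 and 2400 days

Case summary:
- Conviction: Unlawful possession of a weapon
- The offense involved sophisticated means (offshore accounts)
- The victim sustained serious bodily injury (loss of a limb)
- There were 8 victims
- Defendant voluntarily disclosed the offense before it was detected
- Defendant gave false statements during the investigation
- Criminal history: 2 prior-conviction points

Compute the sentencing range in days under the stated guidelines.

510-660 days

Base offense level for unlawful possession of a weapon: 3.
S1 applies: 3 + 2 = 5.
S2 applies: 5 − 1 = 4.
S3 applies (level before this adjustment is 4 < 17, so +1): 4 + 1 = 5.
S4 applies (level before this adjustment is 5 < 13, so +2): 5 + 2 = 7.
S5 applies: 7 + 4 = 11.
Final offense level: 11.
Criminal history: 2 prior points → Category I (0-6).
Level 11 falls in the 11 band.
Grid: Level 11 × Category I = 510-660 days.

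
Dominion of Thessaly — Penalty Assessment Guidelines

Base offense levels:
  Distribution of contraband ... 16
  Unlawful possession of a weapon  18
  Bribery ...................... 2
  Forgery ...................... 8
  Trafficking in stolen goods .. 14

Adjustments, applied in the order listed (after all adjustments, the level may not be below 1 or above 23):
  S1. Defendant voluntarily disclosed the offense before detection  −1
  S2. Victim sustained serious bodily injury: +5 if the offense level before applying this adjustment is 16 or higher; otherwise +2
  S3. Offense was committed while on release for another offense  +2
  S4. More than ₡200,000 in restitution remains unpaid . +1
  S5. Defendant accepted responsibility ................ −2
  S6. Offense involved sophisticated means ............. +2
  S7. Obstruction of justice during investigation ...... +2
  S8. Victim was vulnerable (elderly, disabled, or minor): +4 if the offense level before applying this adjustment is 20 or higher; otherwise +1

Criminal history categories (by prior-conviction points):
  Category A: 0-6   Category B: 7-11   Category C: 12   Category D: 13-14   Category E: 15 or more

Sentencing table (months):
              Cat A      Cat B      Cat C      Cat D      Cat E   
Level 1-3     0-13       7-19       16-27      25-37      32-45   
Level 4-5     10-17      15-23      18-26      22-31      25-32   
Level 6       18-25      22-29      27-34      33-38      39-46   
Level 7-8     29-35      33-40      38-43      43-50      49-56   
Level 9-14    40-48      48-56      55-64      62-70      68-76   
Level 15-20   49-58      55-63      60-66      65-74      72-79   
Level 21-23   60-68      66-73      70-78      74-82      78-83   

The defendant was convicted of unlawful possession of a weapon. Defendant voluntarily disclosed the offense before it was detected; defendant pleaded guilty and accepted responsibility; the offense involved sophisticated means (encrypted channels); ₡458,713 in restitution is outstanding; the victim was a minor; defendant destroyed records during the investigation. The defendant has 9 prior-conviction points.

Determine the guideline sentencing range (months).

66-73 months

Base offense level for unlawful possession of a weapon: 18.
S1 applies: 18 − 1 = 17.
S2 does not apply.
S3 does not apply.
S4 applies: 17 + 1 = 18.
S5 applies: 18 − 2 = 16.
S6 applies: 16 + 2 = 18.
S7 applies: 18 + 2 = 20.
S8 applies (level before this adjustment is 20 ≥ 20, so +4): 20 + 4 = 24.
Level 24 exceeds the maximum of 23; capped at 23.
Final offense level: 23.
Criminal history: 9 prior points → Category B (7-11).
Level 23 falls in the 21-23 band.
Grid: Level 21-23 × Category B = 66-73 months.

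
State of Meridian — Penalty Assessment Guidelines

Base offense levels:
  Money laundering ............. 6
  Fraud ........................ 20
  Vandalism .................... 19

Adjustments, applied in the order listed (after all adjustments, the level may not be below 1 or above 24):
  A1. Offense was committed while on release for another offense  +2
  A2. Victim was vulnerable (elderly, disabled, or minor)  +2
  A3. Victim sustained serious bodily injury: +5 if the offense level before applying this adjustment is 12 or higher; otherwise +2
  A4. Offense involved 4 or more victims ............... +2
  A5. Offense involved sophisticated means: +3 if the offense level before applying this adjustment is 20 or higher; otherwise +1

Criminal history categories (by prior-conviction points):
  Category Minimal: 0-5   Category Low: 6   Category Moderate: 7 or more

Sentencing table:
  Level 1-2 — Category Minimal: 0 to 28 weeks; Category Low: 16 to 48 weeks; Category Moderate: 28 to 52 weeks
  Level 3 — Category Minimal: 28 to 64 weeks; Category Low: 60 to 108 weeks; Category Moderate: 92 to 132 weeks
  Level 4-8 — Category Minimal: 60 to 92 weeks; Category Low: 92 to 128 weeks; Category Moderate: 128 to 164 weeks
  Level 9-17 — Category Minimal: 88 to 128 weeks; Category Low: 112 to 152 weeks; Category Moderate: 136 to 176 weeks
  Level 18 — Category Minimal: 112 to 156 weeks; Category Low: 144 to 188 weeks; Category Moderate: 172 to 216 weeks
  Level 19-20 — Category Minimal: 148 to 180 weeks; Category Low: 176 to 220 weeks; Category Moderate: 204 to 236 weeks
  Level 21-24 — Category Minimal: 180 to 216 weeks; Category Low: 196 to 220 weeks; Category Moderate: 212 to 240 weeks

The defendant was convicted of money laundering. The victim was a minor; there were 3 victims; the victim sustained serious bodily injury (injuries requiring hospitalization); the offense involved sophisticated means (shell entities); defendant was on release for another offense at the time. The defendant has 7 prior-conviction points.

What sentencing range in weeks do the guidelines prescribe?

Base offense level for money laundering: 6.
A1 applies: 6 + 2 = 8.
A2 applies: 8 + 2 = 10.
A3 applies (level before this adjustment is 10 < 12, so +2): 10 + 2 = 12.
A4 does not apply.
A5 applies (level before this adjustment is 12 < 20, so +1): 12 + 1 = 13.
Final offense level: 13.
Criminal history: 7 prior points → Category Moderate (7+).
Level 13 falls in the 9-17 band.
Grid: Level 9-17 × Category Moderate = 136-176 weeks.

136-176 weeks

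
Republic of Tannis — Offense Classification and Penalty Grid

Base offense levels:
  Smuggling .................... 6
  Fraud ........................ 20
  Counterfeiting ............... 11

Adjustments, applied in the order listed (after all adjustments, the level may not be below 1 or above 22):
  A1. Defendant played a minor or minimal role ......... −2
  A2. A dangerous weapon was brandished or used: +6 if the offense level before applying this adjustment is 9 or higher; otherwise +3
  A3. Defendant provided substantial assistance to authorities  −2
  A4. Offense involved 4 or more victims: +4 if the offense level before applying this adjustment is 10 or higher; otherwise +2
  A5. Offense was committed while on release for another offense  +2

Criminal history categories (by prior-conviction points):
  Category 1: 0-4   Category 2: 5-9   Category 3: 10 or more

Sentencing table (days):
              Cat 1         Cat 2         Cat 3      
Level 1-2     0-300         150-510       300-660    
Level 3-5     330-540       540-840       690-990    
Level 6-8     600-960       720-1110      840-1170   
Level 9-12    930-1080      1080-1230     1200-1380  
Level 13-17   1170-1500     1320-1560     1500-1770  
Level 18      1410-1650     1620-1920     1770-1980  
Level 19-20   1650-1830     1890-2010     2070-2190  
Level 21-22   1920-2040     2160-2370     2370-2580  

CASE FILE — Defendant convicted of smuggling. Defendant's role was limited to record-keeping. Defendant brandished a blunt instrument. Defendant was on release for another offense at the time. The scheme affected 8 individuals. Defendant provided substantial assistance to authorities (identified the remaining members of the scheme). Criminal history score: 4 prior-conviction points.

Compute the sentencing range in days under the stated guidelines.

930-1080 days

Base offense level for smuggling: 6.
A1 applies: 6 − 2 = 4.
A2 applies (level before this adjustment is 4 < 9, so +3): 4 + 3 = 7.
A3 applies: 7 − 2 = 5.
A4 applies (level before this adjustment is 5 < 10, so +2): 5 + 2 = 7.
A5 applies: 7 + 2 = 9.
Final offense level: 9.
Criminal history: 4 prior points → Category 1 (0-4).
Level 9 falls in the 9-12 band.
Grid: Level 9-12 × Category 1 = 930-1080 days.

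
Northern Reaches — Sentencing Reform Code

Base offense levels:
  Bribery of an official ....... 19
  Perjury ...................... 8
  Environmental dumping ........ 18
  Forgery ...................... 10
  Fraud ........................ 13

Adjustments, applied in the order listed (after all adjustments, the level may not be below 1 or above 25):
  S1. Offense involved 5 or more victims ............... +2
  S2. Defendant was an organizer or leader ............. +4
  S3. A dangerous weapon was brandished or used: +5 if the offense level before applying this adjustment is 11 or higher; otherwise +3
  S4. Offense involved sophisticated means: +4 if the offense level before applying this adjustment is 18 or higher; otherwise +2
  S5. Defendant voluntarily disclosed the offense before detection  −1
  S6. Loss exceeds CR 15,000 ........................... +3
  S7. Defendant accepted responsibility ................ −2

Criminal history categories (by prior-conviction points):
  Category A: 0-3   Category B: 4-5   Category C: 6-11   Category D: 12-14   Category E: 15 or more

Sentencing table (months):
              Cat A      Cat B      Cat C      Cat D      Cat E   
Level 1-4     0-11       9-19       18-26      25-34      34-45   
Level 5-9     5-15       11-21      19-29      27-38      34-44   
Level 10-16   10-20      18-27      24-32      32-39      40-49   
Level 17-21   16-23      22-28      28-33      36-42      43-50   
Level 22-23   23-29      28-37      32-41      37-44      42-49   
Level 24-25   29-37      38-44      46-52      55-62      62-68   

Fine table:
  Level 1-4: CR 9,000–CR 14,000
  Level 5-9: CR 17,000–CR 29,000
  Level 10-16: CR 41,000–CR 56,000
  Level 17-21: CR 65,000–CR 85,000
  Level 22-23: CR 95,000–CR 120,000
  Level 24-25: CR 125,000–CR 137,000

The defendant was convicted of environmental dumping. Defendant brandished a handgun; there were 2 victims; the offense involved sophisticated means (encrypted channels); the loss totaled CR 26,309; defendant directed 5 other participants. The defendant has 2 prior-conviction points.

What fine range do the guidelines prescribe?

Base offense level for environmental dumping: 18.
S1 does not apply.
S2 applies: 18 + 4 = 22.
S3 applies (level before this adjustment is 22 ≥ 11, so +5): 22 + 5 = 27.
S4 applies (level before this adjustment is 27 ≥ 18, so +4): 27 + 4 = 31.
S6 applies: 31 + 3 = 34.
S7 does not apply.
Level 34 exceeds the maximum of 25; capped at 25.
Final offense level: 25.
Level 25 falls in the 24-25 band.
Fine table: Level 24-25 → CR 125,000–CR 137,000.

CR 125,000–CR 137,000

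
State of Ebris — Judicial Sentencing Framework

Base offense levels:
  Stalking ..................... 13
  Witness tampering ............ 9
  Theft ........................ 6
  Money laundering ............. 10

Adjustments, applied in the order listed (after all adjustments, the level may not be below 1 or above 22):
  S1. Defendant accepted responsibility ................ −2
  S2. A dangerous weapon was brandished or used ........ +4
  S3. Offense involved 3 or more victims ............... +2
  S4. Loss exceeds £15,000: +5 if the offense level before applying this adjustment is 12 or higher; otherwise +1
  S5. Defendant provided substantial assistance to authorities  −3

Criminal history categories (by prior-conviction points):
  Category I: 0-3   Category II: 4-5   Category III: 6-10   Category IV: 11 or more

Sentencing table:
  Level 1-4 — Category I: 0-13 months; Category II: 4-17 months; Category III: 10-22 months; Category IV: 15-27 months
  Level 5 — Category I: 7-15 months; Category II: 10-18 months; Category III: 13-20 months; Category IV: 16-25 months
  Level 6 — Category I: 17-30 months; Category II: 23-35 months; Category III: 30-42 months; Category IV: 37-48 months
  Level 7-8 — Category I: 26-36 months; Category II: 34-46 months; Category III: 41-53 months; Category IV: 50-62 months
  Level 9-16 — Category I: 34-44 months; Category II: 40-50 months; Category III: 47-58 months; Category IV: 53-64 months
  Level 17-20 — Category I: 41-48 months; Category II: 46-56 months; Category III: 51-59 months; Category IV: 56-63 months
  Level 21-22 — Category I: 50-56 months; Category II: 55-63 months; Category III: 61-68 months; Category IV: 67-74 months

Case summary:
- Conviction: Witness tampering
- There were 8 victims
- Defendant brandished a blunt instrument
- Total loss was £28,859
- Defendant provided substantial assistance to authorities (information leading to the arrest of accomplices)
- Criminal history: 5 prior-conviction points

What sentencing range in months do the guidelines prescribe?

Base offense level for witness tampering: 9.
S2 applies: 9 + 4 = 13.
S3 applies: 13 + 2 = 15.
S4 applies (level before this adjustment is 15 ≥ 12, so +5): 15 + 5 = 20.
S5 applies: 20 − 3 = 17.
Final offense level: 17.
Criminal history: 5 prior points → Category II (4-5).
Level 17 falls in the 17-20 band.
Grid: Level 17-20 × Category II = 46-56 months.

46-56 months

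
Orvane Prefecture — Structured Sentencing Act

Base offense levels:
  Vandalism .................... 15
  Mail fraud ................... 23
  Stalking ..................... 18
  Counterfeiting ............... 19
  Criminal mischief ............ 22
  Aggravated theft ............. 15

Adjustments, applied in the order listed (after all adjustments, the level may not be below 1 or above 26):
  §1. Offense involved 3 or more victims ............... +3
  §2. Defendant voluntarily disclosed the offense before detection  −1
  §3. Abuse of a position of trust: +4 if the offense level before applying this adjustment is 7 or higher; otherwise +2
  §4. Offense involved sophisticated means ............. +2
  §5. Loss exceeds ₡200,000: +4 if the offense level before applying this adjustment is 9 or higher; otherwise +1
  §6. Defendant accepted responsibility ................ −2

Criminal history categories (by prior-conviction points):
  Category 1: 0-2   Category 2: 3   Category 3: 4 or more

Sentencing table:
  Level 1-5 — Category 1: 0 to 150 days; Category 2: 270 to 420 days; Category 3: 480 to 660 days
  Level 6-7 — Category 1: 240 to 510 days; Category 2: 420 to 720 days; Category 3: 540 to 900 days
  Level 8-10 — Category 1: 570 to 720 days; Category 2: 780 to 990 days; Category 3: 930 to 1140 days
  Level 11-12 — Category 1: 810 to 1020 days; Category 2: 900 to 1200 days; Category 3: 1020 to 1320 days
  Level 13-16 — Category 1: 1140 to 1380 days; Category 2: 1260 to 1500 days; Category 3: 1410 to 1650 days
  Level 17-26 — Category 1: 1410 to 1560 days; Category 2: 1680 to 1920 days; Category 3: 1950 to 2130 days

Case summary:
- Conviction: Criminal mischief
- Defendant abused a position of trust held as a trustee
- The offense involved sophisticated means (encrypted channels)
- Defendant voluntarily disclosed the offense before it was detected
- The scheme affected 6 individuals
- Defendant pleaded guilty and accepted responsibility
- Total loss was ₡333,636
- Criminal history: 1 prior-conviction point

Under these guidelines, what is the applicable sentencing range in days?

1410-1560 days

Base offense level for criminal mischief: 22.
§1 applies: 22 + 3 = 25.
§2 applies: 25 − 1 = 24.
§3 applies (level before this adjustment is 24 ≥ 7, so +4): 24 + 4 = 28.
§4 applies: 28 + 2 = 30.
§5 applies (level before this adjustment is 30 ≥ 9, so +4): 30 + 4 = 34.
§6 applies: 34 − 2 = 32.
Level 32 exceeds the maximum of 26; capped at 26.
Final offense level: 26.
Criminal history: 1 prior point → Category 1 (0-2).
Level 26 falls in the 17-26 band.
Grid: Level 17-26 × Category 1 = 1410-1560 days.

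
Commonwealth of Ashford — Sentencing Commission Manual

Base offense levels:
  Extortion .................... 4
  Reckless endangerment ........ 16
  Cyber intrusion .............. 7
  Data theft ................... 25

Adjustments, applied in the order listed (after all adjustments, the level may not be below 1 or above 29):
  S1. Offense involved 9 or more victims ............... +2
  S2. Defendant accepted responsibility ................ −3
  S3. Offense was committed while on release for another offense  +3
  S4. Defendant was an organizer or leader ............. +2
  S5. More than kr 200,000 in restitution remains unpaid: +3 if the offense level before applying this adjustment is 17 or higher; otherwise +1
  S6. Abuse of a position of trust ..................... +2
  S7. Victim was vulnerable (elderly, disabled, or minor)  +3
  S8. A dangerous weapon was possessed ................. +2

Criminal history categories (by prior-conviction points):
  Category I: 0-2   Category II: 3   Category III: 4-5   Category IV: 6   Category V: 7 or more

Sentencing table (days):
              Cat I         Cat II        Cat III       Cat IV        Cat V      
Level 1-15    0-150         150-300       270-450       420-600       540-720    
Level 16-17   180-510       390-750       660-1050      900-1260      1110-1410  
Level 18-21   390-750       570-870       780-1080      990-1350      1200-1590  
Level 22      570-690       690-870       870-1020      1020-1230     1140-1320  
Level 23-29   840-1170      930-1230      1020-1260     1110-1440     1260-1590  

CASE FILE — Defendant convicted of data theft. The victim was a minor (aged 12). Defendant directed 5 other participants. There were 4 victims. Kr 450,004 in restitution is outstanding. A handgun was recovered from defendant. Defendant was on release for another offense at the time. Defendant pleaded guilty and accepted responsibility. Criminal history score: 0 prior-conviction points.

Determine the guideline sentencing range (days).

840-1170 days

Base offense level for data theft: 25.
S1 does not apply.
S2 applies: 25 − 3 = 22.
S3 applies: 22 + 3 = 25.
S4 applies: 25 + 2 = 27.
S5 applies (level before this adjustment is 27 ≥ 17, so +3): 27 + 3 = 30.
S6 does not apply.
S7 applies: 30 + 3 = 33.
S8 applies: 33 + 2 = 35.
Level 35 exceeds the maximum of 29; capped at 29.
Final offense level: 29.
Criminal history: 0 prior points → Category I (0-2).
Level 29 falls in the 23-29 band.
Grid: Level 23-29 × Category I = 840-1170 days.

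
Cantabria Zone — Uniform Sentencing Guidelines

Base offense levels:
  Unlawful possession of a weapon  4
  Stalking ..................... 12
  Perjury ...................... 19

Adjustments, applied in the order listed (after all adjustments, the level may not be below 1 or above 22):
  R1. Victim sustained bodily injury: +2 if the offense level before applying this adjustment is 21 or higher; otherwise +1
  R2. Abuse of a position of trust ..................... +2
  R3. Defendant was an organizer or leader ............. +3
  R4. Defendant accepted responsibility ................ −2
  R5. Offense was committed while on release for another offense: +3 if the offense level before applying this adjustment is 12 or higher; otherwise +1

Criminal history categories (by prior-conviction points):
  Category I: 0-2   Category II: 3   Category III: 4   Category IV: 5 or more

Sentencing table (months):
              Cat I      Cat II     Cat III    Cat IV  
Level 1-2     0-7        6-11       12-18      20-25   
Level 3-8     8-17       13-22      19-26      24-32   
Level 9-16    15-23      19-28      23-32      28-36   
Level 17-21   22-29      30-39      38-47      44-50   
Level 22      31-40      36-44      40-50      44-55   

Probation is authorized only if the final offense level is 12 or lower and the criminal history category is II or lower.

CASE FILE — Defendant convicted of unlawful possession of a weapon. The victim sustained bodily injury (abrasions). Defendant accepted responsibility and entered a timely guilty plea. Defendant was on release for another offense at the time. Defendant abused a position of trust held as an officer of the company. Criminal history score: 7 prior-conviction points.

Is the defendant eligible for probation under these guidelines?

Base offense level for unlawful possession of a weapon: 4.
R1 applies (level before this adjustment is 4 < 21, so +1): 4 + 1 = 5.
R2 applies: 5 + 2 = 7.
R4 applies: 7 − 2 = 5.
R5 applies (level before this adjustment is 5 < 12, so +1): 5 + 1 = 6.
Final offense level: 6.
Criminal history: 7 prior points → Category IV (5+).
Level 6 falls in the 3-8 band.
Grid: Level 3-8 × Category IV = 24-32 months.
Probation check: level 6 ≤ 12 and category IV > II → not eligible.

No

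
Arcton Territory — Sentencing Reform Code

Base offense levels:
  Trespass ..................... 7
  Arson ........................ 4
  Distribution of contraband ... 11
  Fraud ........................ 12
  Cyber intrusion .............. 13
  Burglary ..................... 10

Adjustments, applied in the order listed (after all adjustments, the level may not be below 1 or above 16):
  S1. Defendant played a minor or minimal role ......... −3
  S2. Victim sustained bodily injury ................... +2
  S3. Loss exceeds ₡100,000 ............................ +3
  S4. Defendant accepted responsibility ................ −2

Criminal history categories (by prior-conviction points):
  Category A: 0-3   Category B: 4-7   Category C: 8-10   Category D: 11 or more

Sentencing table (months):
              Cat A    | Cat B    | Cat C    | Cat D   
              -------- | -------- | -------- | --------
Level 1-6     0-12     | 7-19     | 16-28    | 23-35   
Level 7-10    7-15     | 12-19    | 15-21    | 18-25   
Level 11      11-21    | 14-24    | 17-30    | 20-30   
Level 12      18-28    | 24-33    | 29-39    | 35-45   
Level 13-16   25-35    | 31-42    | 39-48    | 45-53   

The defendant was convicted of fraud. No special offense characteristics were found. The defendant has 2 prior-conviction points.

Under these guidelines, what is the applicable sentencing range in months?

Base offense level for fraud: 12.
Final offense level: 12.
Criminal history: 2 prior points → Category A (0-3).
Level 12 falls in the 12 band.
Grid: Level 12 × Category A = 18-28 months.

18-28 months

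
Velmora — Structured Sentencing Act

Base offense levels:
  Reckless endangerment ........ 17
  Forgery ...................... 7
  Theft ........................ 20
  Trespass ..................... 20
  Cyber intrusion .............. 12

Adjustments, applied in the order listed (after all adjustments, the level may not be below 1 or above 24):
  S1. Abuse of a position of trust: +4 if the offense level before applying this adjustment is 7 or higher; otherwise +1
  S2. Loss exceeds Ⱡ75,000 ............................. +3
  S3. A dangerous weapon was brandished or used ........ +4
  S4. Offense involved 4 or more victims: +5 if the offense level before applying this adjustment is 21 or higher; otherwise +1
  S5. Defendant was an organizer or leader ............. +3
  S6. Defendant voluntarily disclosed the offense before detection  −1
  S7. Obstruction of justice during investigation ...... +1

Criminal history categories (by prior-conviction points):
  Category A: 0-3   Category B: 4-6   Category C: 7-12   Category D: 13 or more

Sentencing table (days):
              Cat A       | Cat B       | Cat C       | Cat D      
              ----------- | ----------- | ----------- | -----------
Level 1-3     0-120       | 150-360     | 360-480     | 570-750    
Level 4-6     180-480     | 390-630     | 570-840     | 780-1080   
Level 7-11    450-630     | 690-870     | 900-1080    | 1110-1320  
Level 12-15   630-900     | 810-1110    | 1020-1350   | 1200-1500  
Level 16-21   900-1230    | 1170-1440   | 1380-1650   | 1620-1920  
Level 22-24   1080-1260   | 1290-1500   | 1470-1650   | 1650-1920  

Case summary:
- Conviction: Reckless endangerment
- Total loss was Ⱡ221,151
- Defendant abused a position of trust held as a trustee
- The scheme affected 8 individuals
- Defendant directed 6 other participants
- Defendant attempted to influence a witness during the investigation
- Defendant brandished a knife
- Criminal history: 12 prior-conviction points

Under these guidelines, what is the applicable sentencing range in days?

Base offense level for reckless endangerment: 17.
S1 applies (level before this adjustment is 17 ≥ 7, so +4): 17 + 4 = 21.
S2 applies: 21 + 3 = 24.
S3 applies: 24 + 4 = 28.
S4 applies (level before this adjustment is 28 ≥ 21, so +5): 28 + 5 = 33.
S5 applies: 33 + 3 = 36.
S6 does not apply.
S7 applies: 36 + 1 = 37.
Level 37 exceeds the maximum of 24; capped at 24.
Final offense level: 24.
Criminal history: 12 prior points → Category C (7-12).
Level 24 falls in the 22-24 band.
Grid: Level 22-24 × Category C = 1470-1650 days.

1470-1650 days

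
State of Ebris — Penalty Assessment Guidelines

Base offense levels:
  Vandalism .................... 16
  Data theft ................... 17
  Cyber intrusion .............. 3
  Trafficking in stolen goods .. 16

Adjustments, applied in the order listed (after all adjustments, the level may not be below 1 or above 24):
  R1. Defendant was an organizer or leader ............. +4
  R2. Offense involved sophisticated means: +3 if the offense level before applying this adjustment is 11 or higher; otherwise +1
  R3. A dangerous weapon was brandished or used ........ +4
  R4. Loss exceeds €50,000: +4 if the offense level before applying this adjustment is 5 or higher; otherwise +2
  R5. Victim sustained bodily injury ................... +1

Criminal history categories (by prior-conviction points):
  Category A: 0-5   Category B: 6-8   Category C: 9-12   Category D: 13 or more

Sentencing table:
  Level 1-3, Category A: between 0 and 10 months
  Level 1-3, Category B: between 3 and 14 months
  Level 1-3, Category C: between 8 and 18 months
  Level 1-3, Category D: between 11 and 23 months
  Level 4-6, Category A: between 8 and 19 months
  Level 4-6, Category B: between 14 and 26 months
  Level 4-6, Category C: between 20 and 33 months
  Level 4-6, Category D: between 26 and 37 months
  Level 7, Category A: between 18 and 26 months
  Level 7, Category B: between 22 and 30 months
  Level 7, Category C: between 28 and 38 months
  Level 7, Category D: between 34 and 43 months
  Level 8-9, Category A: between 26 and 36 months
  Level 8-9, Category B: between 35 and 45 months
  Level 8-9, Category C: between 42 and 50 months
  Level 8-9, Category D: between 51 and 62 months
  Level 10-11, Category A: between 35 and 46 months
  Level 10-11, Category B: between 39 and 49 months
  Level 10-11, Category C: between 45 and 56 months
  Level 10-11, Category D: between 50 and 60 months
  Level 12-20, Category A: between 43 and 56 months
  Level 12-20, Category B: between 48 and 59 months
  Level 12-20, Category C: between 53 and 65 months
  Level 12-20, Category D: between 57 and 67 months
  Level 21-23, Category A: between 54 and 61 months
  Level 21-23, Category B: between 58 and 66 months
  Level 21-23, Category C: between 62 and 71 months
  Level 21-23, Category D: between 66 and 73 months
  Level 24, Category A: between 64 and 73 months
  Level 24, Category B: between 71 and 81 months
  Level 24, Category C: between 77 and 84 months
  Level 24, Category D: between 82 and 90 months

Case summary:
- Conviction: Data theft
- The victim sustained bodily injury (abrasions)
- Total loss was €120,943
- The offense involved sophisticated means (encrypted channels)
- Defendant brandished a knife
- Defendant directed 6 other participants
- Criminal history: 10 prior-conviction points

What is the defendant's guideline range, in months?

77-84 months

Base offense level for data theft: 17.
R1 applies: 17 + 4 = 21.
R2 applies (level before this adjustment is 21 ≥ 11, so +3): 21 + 3 = 24.
R3 applies: 24 + 4 = 28.
R4 applies (level before this adjustment is 28 ≥ 5, so +4): 28 + 4 = 32.
R5 applies: 32 + 1 = 33.
Level 33 exceeds the maximum of 24; capped at 24.
Final offense level: 24.
Criminal history: 10 prior points → Category C (9-12).
Level 24 falls in the 24 band.
Grid: Level 24 × Category C = 77-84 months.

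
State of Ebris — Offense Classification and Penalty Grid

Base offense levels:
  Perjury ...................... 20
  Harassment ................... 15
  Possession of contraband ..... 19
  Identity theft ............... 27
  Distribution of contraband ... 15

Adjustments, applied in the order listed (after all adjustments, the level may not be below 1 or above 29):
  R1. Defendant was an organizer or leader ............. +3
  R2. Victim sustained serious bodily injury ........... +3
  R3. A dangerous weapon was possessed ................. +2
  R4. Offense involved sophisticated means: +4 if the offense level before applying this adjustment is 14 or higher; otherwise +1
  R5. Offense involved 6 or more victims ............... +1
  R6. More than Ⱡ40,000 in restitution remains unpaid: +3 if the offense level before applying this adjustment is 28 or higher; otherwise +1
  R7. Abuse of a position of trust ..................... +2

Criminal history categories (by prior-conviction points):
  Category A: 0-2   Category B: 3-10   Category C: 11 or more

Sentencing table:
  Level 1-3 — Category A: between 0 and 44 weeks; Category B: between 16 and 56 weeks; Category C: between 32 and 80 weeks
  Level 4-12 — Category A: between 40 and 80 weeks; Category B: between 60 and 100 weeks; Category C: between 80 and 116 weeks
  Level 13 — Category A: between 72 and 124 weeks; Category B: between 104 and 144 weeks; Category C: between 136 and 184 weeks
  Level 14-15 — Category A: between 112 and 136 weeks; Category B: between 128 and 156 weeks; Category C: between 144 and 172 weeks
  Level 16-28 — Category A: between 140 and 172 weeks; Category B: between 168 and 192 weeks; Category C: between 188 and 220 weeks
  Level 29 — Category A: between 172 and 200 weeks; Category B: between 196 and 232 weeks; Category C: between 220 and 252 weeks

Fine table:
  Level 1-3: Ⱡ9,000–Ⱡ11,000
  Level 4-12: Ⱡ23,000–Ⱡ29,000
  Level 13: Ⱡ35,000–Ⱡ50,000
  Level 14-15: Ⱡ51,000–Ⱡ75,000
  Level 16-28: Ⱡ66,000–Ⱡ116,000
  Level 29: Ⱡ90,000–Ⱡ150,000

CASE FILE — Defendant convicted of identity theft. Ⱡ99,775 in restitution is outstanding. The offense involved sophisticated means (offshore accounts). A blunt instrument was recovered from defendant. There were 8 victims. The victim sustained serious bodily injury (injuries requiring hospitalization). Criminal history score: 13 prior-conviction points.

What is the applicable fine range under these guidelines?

Base offense level for identity theft: 27.
R2 applies: 27 + 3 = 30.
R3 applies: 30 + 2 = 32.
R4 applies (level before this adjustment is 32 ≥ 14, so +4): 32 + 4 = 36.
R5 applies: 36 + 1 = 37.
R6 applies (level before this adjustment is 37 ≥ 28, so +3): 37 + 3 = 40.
R7 does not apply.
Level 40 exceeds the maximum of 29; capped at 29.
Final offense level: 29.
Level 29 falls in the 29 band.
Fine table: Level 29 → Ⱡ90,000–Ⱡ150,000.

Ⱡ90,000–Ⱡ150,000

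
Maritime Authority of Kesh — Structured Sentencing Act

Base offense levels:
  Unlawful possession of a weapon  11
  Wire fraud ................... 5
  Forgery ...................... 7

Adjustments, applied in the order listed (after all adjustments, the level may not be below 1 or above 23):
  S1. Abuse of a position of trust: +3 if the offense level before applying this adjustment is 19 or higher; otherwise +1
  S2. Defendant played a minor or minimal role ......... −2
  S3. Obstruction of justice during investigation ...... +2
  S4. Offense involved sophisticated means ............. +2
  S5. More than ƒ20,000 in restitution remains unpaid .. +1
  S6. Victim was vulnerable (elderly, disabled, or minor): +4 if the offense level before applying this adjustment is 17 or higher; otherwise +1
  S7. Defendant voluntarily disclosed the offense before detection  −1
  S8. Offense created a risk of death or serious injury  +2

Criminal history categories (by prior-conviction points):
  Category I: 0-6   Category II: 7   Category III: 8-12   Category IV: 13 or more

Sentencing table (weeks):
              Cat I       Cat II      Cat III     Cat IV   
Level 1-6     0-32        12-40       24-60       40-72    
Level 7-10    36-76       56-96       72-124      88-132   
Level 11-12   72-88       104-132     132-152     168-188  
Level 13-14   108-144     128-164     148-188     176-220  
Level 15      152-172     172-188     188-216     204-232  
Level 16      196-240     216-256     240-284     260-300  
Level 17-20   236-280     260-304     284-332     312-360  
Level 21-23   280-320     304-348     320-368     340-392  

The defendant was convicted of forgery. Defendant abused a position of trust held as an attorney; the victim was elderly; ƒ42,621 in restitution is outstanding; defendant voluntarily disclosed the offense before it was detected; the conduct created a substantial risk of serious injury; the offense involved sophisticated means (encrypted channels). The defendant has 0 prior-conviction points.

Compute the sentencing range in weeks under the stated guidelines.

108-144 weeks

Base offense level for forgery: 7.
S1 applies (level before this adjustment is 7 < 19, so +1): 7 + 1 = 8.
S2 does not apply.
S3 does not apply.
S4 applies: 8 + 2 = 10.
S5 applies: 10 + 1 = 11.
S6 applies (level before this adjustment is 11 < 17, so +1): 11 + 1 = 12.
S7 applies: 12 − 1 = 11.
S8 applies: 11 + 2 = 13.
Final offense level: 13.
Criminal history: 0 prior points → Category I (0-6).
Level 13 falls in the 13-14 band.
Grid: Level 13-14 × Category I = 108-144 weeks.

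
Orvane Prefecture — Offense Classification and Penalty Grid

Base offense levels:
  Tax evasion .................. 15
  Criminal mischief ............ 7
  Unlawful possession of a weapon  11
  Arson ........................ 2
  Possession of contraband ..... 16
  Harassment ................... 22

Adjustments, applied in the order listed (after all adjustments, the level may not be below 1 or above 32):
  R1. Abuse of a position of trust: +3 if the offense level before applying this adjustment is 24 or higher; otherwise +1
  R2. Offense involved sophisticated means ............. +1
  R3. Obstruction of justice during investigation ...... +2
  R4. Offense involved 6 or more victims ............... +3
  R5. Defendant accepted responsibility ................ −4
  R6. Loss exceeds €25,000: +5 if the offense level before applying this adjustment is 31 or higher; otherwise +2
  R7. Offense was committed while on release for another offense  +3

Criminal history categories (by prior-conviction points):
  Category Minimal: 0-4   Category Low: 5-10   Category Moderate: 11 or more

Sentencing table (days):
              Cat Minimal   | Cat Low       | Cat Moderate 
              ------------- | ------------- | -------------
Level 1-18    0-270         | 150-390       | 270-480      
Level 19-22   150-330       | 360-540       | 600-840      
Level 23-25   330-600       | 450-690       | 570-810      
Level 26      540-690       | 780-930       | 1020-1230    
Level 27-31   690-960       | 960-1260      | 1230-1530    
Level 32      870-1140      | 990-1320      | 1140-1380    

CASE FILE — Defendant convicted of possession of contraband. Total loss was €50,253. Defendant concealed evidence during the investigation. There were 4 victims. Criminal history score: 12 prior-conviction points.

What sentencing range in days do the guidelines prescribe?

Base offense level for possession of contraband: 16.
R3 applies: 16 + 2 = 18.
R4 does not apply.
R5 does not apply.
R6 applies (level before this adjustment is 18 < 31, so +2): 18 + 2 = 20.
R7 does not apply.
Final offense level: 20.
Criminal history: 12 prior points → Category Moderate (11+).
Level 20 falls in the 19-22 band.
Grid: Level 19-22 × Category Moderate = 600-840 days.

600-840 days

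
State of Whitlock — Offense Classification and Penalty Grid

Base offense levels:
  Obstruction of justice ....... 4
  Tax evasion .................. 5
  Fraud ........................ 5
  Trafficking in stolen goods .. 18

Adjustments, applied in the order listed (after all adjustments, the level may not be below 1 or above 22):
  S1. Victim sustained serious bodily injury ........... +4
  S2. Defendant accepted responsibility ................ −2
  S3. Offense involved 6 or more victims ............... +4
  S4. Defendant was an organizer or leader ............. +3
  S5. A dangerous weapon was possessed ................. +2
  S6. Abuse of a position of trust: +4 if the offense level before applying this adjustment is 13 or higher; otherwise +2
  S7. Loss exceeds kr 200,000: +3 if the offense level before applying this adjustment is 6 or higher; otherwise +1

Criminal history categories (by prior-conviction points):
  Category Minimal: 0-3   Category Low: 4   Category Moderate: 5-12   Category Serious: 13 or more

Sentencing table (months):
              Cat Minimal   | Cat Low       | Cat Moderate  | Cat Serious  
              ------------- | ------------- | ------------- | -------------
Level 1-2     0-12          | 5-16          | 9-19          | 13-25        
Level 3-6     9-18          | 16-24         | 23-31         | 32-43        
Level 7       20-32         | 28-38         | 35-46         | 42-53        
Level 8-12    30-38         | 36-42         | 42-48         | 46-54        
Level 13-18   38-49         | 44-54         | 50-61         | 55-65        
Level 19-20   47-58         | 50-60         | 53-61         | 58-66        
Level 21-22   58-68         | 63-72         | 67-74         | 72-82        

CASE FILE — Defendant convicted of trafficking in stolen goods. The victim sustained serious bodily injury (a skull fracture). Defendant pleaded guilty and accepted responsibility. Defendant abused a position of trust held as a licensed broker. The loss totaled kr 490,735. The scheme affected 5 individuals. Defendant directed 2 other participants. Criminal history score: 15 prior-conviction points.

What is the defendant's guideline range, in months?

72-82 months

Base offense level for trafficking in stolen goods: 18.
S1 applies: 18 + 4 = 22.
S2 applies: 22 − 2 = 20.
S4 applies: 20 + 3 = 23.
S5 does not apply.
S6 applies (level before this adjustment is 23 ≥ 13, so +4): 23 + 4 = 27.
S7 applies (level before this adjustment is 27 ≥ 6, so +3): 27 + 3 = 30.
Level 30 exceeds the maximum of 22; capped at 22.
Final offense level: 22.
Criminal history: 15 prior points → Category Serious (13+).
Level 22 falls in the 21-22 band.
Grid: Level 21-22 × Category Serious = 72-82 months.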